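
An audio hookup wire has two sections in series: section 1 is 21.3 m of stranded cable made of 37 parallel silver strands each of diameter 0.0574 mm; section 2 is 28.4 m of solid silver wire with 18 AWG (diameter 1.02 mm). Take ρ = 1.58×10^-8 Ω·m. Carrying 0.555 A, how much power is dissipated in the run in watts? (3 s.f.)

1.25 W

Section 1: A_strand = π(2.8700e-05)² = 2.588e-09 m²; R₁ = ρL/(N·A_s) = (1.58×10^-8)(21.3)/(37×2.588e-09) = 3.515 Ω
Section 2: A = π(1.02/2 mm)² = π(5.1000e-04 m)² = 8.171e-07 m²
R₂ = (1.58×10^-8)(28.4)/(8.171e-07) = 0.5491 Ω
R = R₁ + R₂ = 4.064 Ω
P = I²R = (0.555)² × 4.064 = 1.25 W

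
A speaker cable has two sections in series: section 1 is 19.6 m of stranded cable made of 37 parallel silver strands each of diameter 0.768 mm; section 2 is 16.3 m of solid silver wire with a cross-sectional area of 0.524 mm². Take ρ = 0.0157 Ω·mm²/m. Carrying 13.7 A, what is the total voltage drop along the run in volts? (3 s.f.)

6.94 V

ρ = 0.0157 Ω·mm²/m = 1.57×10^-8 Ω·m
Section 1: A_strand = π(3.8400e-04)² = 4.632e-07 m²; R₁ = ρL/(N·A_s) = (1.57×10^-8)(19.6)/(37×4.632e-07) = 0.01795 Ω
Section 2: A = 0.524 mm² = 5.240e-07 m²
R₂ = (1.57×10^-8)(16.3)/(5.240e-07) = 0.4884 Ω
R = R₁ + R₂ = 0.5063 Ω
V = IR = 13.7 × 0.5063 = 6.94 V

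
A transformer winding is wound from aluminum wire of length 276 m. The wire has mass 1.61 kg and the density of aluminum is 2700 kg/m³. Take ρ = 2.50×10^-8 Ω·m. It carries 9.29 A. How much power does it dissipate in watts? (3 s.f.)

276 W

A = m/(density·L) = 1.61/(2700×276) = 2.1605e-06 m²
R = ρL/A = (2.50×10^-8)(276)/(2.1605e-06) = 3.194 Ω
P = I²R = (9.29)² × 3.194 = 276 W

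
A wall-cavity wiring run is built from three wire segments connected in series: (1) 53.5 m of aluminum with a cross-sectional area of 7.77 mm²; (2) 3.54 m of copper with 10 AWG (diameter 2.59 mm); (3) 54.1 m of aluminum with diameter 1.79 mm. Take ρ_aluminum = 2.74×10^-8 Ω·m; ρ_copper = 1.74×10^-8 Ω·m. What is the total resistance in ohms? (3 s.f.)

Seg 1: A = 7.77 mm² = 7.770e-06 m²
R_1 = (2.74×10^-8)(53.5)/(7.770e-06) = 0.1887 Ω
Seg 2: A = π(2.59/2 mm)² = π(1.2950e-03 m)² = 5.269e-06 m²
R_2 = (1.74×10^-8)(3.54)/(5.269e-06) = 0.01169 Ω
Seg 3: A = π(d/2)² = π(8.9500e-04 m)² = 2.516e-06 m²
R_3 = (2.74×10^-8)(54.1)/(2.516e-06) = 0.589 Ω
R_total = R_1 + R_2 + R_3 = 0.789 Ω

0.789 Ω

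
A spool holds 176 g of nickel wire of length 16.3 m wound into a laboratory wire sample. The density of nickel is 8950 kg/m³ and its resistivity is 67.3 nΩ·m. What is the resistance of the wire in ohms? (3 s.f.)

ρ = 67.3 nΩ·m = 6.73×10^-8 Ω·m
A = m/(density·L) = 0.176/(8950×16.3) = 1.2064e-06 m²
R = ρL/A = (6.73×10^-8)(16.3)/(1.2064e-06) = 0.909 Ω

0.909 Ω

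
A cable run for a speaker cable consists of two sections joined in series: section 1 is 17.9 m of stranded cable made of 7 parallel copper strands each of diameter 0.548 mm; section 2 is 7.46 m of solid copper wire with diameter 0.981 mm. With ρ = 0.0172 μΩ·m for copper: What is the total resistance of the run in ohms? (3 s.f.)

ρ = 0.0172 μΩ·m = 1.72×10^-8 Ω·m
Section 1: A_strand = π(2.7400e-04)² = 2.359e-07 m²; R₁ = ρL/(N·A_s) = (1.72×10^-8)(17.9)/(7×2.359e-07) = 0.1865 Ω
Section 2: A = π(d/2)² = π(4.9050e-04 m)² = 7.558e-07 m²
R₂ = (1.72×10^-8)(7.46)/(7.558e-07) = 0.1698 Ω
R = R₁ + R₂ = 0.356 Ω

0.356 Ω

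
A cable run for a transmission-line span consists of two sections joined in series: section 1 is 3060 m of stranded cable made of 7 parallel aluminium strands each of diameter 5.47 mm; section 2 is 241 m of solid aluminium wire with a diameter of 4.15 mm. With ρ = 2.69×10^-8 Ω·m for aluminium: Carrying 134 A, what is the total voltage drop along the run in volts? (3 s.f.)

131 V

Section 1: A_strand = π(2.7350e-03)² = 2.350e-05 m²; R₁ = ρL/(N·A_s) = (2.69×10^-8)(3060)/(7×2.350e-05) = 0.5004 Ω
Section 2: A = π(d/2)² = π(2.0750e-03 m)² = 1.353e-05 m²
R₂ = (2.69×10^-8)(241)/(1.353e-05) = 0.4793 Ω
R = R₁ + R₂ = 0.9797 Ω
V = IR = 134 × 0.9797 = 131 V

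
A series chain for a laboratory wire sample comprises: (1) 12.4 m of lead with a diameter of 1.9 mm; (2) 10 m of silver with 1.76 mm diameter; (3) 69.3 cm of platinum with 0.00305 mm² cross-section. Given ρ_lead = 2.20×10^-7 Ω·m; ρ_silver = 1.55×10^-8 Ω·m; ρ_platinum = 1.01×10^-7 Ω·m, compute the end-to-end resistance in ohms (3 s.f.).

24.0 Ω

Seg 1: A = π(d/2)² = π(9.5000e-04 m)² = 2.835e-06 m²
R_1 = (2.20×10^-7)(12.4)/(2.835e-06) = 0.9622 Ω
Seg 2: A = π(d/2)² = π(8.8000e-04 m)² = 2.433e-06 m²
R_2 = (1.55×10^-8)(10)/(2.433e-06) = 0.06371 Ω
Seg 3: A = 0.00305 mm² = 3.050e-09 m²
R_3 = (1.01×10^-7)(0.693)/(3.050e-09) = 22.95 Ω
R_total = R_1 + R_2 + R_3 = 24.0 Ω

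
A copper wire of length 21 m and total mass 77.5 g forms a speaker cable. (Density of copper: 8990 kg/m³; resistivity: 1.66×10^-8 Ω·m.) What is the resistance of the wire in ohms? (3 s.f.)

0.849 Ω

A = m/(density·L) = 0.0775/(8990×21) = 4.1051e-07 m²
R = ρL/A = (1.66×10^-8)(21)/(4.1051e-07) = 0.849 Ω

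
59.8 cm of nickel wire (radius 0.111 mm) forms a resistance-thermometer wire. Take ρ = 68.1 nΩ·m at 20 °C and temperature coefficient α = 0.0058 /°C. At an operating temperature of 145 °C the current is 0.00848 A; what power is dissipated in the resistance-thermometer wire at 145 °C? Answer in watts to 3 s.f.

1.31×10^-4 W

ρ = 68.1 nΩ·m = 6.81×10^-8 Ω·m
A = πr² = π(1.1100e-04 m)² = 3.871e-08 m²
R₍20₎ = ρL/A = (6.81×10^-8)(0.598)/(3.871e-08) = 1.052 Ω
R₍145₎ = R₍20₎(1 + αΔT) = 1.052 × (1 + 0.0058×125) = 1.815 Ω
P = I²R = (0.00848)² × 1.815 = 1.31×10^-4 W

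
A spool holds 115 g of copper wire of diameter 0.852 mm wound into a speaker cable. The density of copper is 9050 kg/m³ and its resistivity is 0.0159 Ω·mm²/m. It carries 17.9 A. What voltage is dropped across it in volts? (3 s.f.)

ρ = 0.0159 Ω·mm²/m = 1.59×10^-8 Ω·m
A = π(d/2)² = π(4.2600e-04 m)² = 5.7012e-07 m²
L = m/(density·A) = 0.115/(9050×5.7012e-07) = 22.29 m
R = ρL/A = (1.59×10^-8)(22.29)/(5.7012e-07) = 0.6216 Ω
V = IR = 17.9 × 0.6216 = 11.1 V

11.1 V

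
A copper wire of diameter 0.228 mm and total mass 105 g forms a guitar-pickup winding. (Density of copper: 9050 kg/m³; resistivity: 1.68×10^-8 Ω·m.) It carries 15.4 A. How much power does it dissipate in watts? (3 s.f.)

27700 W

A = π(d/2)² = π(1.1400e-04 m)² = 4.0828e-08 m²
L = m/(density·A) = 0.105/(9050×4.0828e-08) = 284.2 m
R = ρL/A = (1.68×10^-8)(284.2)/(4.0828e-08) = 116.9 Ω
P = I²R = (15.4)² × 116.9 = 27700 W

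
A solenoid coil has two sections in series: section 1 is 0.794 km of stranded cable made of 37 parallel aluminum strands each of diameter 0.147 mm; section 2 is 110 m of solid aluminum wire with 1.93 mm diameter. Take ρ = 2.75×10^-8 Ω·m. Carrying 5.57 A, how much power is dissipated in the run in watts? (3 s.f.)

Section 1: A_strand = π(7.3500e-05)² = 1.697e-08 m²; R₁ = ρL/(N·A_s) = (2.75×10^-8)(794)/(37×1.697e-08) = 34.77 Ω
Section 2: A = π(d/2)² = π(9.6500e-04 m)² = 2.926e-06 m²
R₂ = (2.75×10^-8)(110)/(2.926e-06) = 1.034 Ω
R = R₁ + R₂ = 35.81 Ω
P = I²R = (5.57)² × 35.81 = 1110 W

1110 W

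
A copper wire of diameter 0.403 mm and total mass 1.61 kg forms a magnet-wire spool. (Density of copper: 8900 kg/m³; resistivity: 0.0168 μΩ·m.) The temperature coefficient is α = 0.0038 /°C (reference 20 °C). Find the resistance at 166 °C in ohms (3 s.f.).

290 Ω

ρ = 0.0168 μΩ·m = 1.68×10^-8 Ω·m
A = π(d/2)² = π(2.0150e-04 m)² = 1.2756e-07 m²
L = m/(density·A) = 1.61/(8900×1.2756e-07) = 1418 m
R = ρL/A = (1.68×10^-8)(1418)/(1.2756e-07) = 186.8 Ω
R(166 °C) = 186.8 × (1 + 0.0038×146) = 290 Ω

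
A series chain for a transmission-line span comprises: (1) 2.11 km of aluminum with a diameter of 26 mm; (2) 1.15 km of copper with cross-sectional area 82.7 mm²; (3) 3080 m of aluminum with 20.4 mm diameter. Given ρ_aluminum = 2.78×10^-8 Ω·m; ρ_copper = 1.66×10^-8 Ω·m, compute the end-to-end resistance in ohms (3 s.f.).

0.603 Ω

Seg 1: A = π(d/2)² = π(1.3000e-02 m)² = 5.309e-04 m²
R_1 = (2.78×10^-8)(2110)/(5.309e-04) = 0.1105 Ω
Seg 2: A = 82.7 mm² = 8.270e-05 m²
R_2 = (1.66×10^-8)(1150)/(8.270e-05) = 0.2308 Ω
Seg 3: A = π(d/2)² = π(1.0200e-02 m)² = 3.269e-04 m²
R_3 = (2.78×10^-8)(3080)/(3.269e-04) = 0.262 Ω
R_total = R_1 + R_2 + R_3 = 0.603 Ω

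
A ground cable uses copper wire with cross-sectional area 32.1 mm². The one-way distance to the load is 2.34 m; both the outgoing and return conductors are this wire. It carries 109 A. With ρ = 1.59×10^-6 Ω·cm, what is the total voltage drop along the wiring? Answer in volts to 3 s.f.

0.253 V

ρ = 1.59×10^-6 Ω·cm = 1.59×10^-8 Ω·m
A = 32.1 mm² = 3.210e-05 m²
Total conductor length (both ways) L = 2 × 2.34 = 4.68 m
R = ρL/A = (1.59×10^-8)(4.68)/(3.210e-05) = 0.002318 Ω
V = IR = 109 × 0.002318 = 0.253 V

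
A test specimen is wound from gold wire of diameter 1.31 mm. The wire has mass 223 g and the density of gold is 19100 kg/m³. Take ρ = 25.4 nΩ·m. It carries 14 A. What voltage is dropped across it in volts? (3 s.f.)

ρ = 25.4 nΩ·m = 2.54×10^-8 Ω·m
A = π(d/2)² = π(6.5500e-04 m)² = 1.3478e-06 m²
L = m/(density·A) = 0.223/(19100×1.3478e-06) = 8.662 m
R = ρL/A = (2.54×10^-8)(8.662)/(1.3478e-06) = 0.1632 Ω
V = IR = 14 × 0.1632 = 2.29 V

2.29 V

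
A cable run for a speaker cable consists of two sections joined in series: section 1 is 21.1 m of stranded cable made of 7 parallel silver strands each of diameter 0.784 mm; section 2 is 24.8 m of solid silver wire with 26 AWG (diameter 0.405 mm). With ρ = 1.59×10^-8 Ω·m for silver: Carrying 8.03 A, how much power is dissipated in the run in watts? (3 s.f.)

Section 1: A_strand = π(3.9200e-04)² = 4.827e-07 m²; R₁ = ρL/(N·A_s) = (1.59×10^-8)(21.1)/(7×4.827e-07) = 0.09928 Ω
Section 2: A = π(0.405/2 mm)² = π(2.0250e-04 m)² = 1.288e-07 m²
R₂ = (1.59×10^-8)(24.8)/(1.288e-07) = 3.061 Ω
R = R₁ + R₂ = 3.16 Ω
P = I²R = (8.03)² × 3.16 = 204 W

204 W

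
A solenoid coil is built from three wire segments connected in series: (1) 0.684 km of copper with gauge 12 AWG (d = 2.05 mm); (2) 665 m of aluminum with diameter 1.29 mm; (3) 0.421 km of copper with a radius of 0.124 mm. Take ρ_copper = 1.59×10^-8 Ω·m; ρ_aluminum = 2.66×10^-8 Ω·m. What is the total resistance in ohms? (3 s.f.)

155 Ω

Seg 1: A = π(2.05/2 mm)² = π(1.0250e-03 m)² = 3.301e-06 m²
R_1 = (1.59×10^-8)(684)/(3.301e-06) = 3.295 Ω
Seg 2: A = π(d/2)² = π(6.4500e-04 m)² = 1.307e-06 m²
R_2 = (2.66×10^-8)(665)/(1.307e-06) = 13.53 Ω
Seg 3: A = πr² = π(1.2400e-04 m)² = 4.831e-08 m²
R_3 = (1.59×10^-8)(421)/(4.831e-08) = 138.6 Ω
R_total = R_1 + R_2 + R_3 = 155 Ω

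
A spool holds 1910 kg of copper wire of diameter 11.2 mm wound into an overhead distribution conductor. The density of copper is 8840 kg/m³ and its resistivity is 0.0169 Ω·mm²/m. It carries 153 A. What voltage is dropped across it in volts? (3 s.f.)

57.6 V

ρ = 0.0169 Ω·mm²/m = 1.69×10^-8 Ω·m
A = π(d/2)² = π(5.6000e-03 m)² = 9.8520e-05 m²
L = m/(density·A) = 1910/(8840×9.8520e-05) = 2193 m
R = ρL/A = (1.69×10^-8)(2193)/(9.8520e-05) = 0.3762 Ω
V = IR = 153 × 0.3762 = 57.6 V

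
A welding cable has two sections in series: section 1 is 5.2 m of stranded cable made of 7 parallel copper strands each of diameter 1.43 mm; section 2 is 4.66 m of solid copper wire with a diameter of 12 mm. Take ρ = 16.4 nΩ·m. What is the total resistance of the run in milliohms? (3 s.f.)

8.26 mΩ

ρ = 16.4 nΩ·m = 1.64×10^-8 Ω·m
Section 1: A_strand = π(7.1500e-04)² = 1.606e-06 m²; R₁ = ρL/(N·A_s) = (1.64×10^-8)(5.2)/(7×1.606e-06) = 0.007586 Ω
Section 2: A = π(d/2)² = π(6.0000e-03 m)² = 1.131e-04 m²
R₂ = (1.64×10^-8)(4.66)/(1.131e-04) = 6.757×10^-4 Ω
R = R₁ + R₂ = 8.26 mΩ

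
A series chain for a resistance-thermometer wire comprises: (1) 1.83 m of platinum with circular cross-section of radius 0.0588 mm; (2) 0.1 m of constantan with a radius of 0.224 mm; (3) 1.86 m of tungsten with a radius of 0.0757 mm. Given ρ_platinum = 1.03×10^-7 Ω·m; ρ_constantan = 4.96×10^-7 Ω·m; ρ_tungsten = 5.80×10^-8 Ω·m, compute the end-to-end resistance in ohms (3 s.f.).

Seg 1: A = πr² = π(5.8800e-05 m)² = 1.086e-08 m²
R_1 = (1.03×10^-7)(1.83)/(1.086e-08) = 17.35 Ω
Seg 2: A = πr² = π(2.2400e-04 m)² = 1.576e-07 m²
R_2 = (4.96×10^-7)(0.1)/(1.576e-07) = 0.3147 Ω
Seg 3: A = πr² = π(7.5700e-05 m)² = 1.800e-08 m²
R_3 = (5.80×10^-8)(1.86)/(1.800e-08) = 5.992 Ω
R_total = R_1 + R_2 + R_3 = 23.7 Ω

23.7 Ω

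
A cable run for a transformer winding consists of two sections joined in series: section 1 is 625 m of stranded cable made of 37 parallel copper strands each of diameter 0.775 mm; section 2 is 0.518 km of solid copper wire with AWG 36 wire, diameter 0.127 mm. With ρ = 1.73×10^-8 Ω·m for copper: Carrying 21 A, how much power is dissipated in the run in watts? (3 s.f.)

Section 1: A_strand = π(3.8750e-04)² = 4.717e-07 m²; R₁ = ρL/(N·A_s) = (1.73×10^-8)(625)/(37×4.717e-07) = 0.6195 Ω
Section 2: A = π(0.127/2 mm)² = π(6.3500e-05 m)² = 1.267e-08 m²
R₂ = (1.73×10^-8)(518)/(1.267e-08) = 707.4 Ω
R = R₁ + R₂ = 708 Ω
P = I²R = (21)² × 708 = 3.12×10^5 W

3.12×10^5 W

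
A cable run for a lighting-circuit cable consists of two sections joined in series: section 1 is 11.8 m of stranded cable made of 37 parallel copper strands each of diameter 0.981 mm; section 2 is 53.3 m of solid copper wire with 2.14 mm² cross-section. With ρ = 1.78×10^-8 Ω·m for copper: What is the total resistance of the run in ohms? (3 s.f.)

Section 1: A_strand = π(4.9050e-04)² = 7.558e-07 m²; R₁ = ρL/(N·A_s) = (1.78×10^-8)(11.8)/(37×7.558e-07) = 0.007511 Ω
Section 2: A = 2.14 mm² = 2.140e-06 m²
R₂ = (1.78×10^-8)(53.3)/(2.140e-06) = 0.4433 Ω
R = R₁ + R₂ = 0.451 Ω

0.451 Ω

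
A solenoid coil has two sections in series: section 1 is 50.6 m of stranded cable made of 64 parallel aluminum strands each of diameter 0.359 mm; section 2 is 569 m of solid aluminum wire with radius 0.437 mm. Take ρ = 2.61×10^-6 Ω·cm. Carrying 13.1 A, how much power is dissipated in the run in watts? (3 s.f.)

ρ = 2.61×10^-6 Ω·cm = 2.61×10^-8 Ω·m
Section 1: A_strand = π(1.7950e-04)² = 1.012e-07 m²; R₁ = ρL/(N·A_s) = (2.61×10^-8)(50.6)/(64×1.012e-07) = 0.2039 Ω
Section 2: A = πr² = π(4.3700e-04 m)² = 5.999e-07 m²
R₂ = (2.61×10^-8)(569)/(5.999e-07) = 24.75 Ω
R = R₁ + R₂ = 24.96 Ω
P = I²R = (13.1)² × 24.96 = 4280 W

4280 W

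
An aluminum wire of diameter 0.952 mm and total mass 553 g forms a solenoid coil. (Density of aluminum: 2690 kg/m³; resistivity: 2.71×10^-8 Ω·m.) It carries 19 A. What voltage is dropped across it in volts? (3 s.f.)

A = π(d/2)² = π(4.7600e-04 m)² = 7.1181e-07 m²
L = m/(density·A) = 0.553/(2690×7.1181e-07) = 288.8 m
R = ρL/A = (2.71×10^-8)(288.8)/(7.1181e-07) = 11 Ω
V = IR = 19 × 11 = 209 V

209 V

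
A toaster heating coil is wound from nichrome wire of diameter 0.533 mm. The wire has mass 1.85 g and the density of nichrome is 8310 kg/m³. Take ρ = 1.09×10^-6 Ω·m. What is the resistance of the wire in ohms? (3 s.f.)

4.87 Ω

A = π(d/2)² = π(2.6650e-04 m)² = 2.2312e-07 m²
L = m/(density·A) = 0.00185/(8310×2.2312e-07) = 0.9978 m
R = ρL/A = (1.09×10^-6)(0.9978)/(2.2312e-07) = 4.87 Ω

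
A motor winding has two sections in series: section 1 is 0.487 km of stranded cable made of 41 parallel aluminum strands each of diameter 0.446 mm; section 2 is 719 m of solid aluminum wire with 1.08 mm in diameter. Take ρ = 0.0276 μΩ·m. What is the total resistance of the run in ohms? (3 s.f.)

23.8 Ω

ρ = 0.0276 μΩ·m = 2.76×10^-8 Ω·m
Section 1: A_strand = π(2.2300e-04)² = 1.562e-07 m²; R₁ = ρL/(N·A_s) = (2.76×10^-8)(487)/(41×1.562e-07) = 2.098 Ω
Section 2: A = π(d/2)² = π(5.4000e-04 m)² = 9.161e-07 m²
R₂ = (2.76×10^-8)(719)/(9.161e-07) = 21.66 Ω
R = R₁ + R₂ = 23.8 Ω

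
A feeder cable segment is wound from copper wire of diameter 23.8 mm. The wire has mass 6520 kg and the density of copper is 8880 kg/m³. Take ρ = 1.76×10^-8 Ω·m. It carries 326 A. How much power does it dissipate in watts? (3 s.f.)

6940 W

A = π(d/2)² = π(1.1900e-02 m)² = 4.4488e-04 m²
L = m/(density·A) = 6520/(8880×4.4488e-04) = 1650 m
R = ρL/A = (1.76×10^-8)(1650)/(4.4488e-04) = 0.06529 Ω
P = I²R = (326)² × 0.06529 = 6940 W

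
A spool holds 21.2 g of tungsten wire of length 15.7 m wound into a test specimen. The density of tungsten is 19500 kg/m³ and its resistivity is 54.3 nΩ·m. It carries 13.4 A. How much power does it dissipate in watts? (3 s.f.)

ρ = 54.3 nΩ·m = 5.43×10^-8 Ω·m
A = m/(density·L) = 0.0212/(19500×15.7) = 6.9247e-08 m²
R = ρL/A = (5.43×10^-8)(15.7)/(6.9247e-08) = 12.31 Ω
P = I²R = (13.4)² × 12.31 = 2210 W

2210 W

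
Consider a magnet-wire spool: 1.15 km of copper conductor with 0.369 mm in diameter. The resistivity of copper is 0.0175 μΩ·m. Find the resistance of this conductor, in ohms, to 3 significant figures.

ρ = 0.0175 μΩ·m = 1.75×10^-8 Ω·m
A = π(d/2)² = π(1.8450e-04 m)² = 1.069e-07 m²
R = ρL/A = (1.75×10^-8)(1150 m)/(1.069e-07 m²) = 188 Ω

188 Ω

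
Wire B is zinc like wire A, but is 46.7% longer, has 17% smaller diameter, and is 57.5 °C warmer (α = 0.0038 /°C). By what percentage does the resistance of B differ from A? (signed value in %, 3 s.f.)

R ∝ ρL/d² with ρ ∝ (1+αΔT), so R_B/R_A = (1 + 46.7/100) × (1 − 17/100)⁻² × (1 + 0.0038×57.5)
= 1.467 × 1.452 × 1.218 = 2.595
(R_B − R_A)/R_A = 2.595 − 1 = 159%

159%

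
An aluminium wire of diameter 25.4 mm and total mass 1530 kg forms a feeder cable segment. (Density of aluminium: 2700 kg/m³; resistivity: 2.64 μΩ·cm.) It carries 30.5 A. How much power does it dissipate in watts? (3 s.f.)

ρ = 2.64 μΩ·cm = 2.64×10^-8 Ω·m
A = π(d/2)² = π(1.2700e-02 m)² = 5.0671e-04 m²
L = m/(density·A) = 1530/(2700×5.0671e-04) = 1118 m
R = ρL/A = (2.64×10^-8)(1118)/(5.0671e-04) = 0.05827 Ω
P = I²R = (30.5)² × 0.05827 = 54.2 W

54.2 W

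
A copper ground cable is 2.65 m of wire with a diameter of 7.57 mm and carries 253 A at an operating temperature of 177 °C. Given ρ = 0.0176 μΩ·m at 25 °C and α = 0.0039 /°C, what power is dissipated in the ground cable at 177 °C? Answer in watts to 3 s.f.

ρ = 0.0176 μΩ·m = 1.76×10^-8 Ω·m
A = π(d/2)² = π(3.7850e-03 m)² = 4.501e-05 m²
R₍25₎ = ρL/A = (1.76×10^-8)(2.65)/(4.501e-05) = 0.001036 Ω
R₍177₎ = R₍25₎(1 + αΔT) = 0.001036 × (1 + 0.0039×152) = 0.001651 Ω
P = I²R = (253)² × 0.001651 = 106 W

106 W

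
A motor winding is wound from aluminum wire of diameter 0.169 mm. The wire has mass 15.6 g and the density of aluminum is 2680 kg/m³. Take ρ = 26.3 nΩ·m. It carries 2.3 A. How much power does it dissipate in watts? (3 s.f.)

ρ = 26.3 nΩ·m = 2.63×10^-8 Ω·m
A = π(d/2)² = π(8.4500e-05 m)² = 2.2432e-08 m²
L = m/(density·A) = 0.0156/(2680×2.2432e-08) = 259.5 m
R = ρL/A = (2.63×10^-8)(259.5)/(2.2432e-08) = 304.2 Ω
P = I²R = (2.3)² × 304.2 = 1610 W

1610 W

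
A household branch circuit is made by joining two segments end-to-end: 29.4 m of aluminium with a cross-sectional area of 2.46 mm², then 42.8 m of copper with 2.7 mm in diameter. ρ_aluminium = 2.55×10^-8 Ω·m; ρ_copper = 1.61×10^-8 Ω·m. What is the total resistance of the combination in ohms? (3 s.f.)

Segment 1: A = 2.46 mm² = 2.460e-06 m²
R₁ = ρL/A = (2.55×10^-8)(29.4)/(2.460e-06) = 0.3048 Ω
Segment 2: A = π(d/2)² = π(1.3500e-03 m)² = 5.726e-06 m²
R₂ = (1.61×10^-8)(42.8)/(5.726e-06) = 0.1204 Ω
R = R₁ + R₂ = 0.425 Ω

0.425 Ω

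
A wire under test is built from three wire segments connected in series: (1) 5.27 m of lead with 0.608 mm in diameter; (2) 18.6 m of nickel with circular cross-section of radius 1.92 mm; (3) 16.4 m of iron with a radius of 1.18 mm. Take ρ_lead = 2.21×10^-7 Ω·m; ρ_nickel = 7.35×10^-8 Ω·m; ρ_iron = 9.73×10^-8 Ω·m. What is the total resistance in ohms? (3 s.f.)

4.49 Ω

Seg 1: A = π(d/2)² = π(3.0400e-04 m)² = 2.903e-07 m²
R_1 = (2.21×10^-7)(5.27)/(2.903e-07) = 4.011 Ω
Seg 2: A = πr² = π(1.9200e-03 m)² = 1.158e-05 m²
R_2 = (7.35×10^-8)(18.6)/(1.158e-05) = 0.118 Ω
Seg 3: A = πr² = π(1.1800e-03 m)² = 4.374e-06 m²
R_3 = (9.73×10^-8)(16.4)/(4.374e-06) = 0.3648 Ω
R_total = R_1 + R_2 + R_3 = 4.49 Ω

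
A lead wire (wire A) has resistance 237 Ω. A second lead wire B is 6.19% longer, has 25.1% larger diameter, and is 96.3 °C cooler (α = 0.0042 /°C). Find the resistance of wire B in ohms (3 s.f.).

95.8 Ω

R ∝ ρL/d² with ρ ∝ (1+αΔT), so R_B/R_A = (1 + 6.19/100) × (1 + 25.1/100)⁻² × (1 − 0.0042×96.3)
= 1.062 × 0.639 × 0.5955 = 0.4041
R_B = 0.4041 × 237 = 95.8 Ω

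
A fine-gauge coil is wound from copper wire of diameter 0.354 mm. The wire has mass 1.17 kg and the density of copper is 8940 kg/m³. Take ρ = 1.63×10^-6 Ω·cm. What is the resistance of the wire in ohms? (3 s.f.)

ρ = 1.63×10^-6 Ω·cm = 1.63×10^-8 Ω·m
A = π(d/2)² = π(1.7700e-04 m)² = 9.8423e-08 m²
L = m/(density·A) = 1.17/(8940×9.8423e-08) = 1330 m
R = ρL/A = (1.63×10^-8)(1330)/(9.8423e-08) = 220 Ω

220 Ω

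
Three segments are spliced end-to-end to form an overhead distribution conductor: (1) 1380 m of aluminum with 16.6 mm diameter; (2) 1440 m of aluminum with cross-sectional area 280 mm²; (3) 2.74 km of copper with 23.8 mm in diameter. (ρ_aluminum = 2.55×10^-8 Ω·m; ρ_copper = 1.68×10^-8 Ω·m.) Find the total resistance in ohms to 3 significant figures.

0.397 Ω

Seg 1: A = π(d/2)² = π(8.3000e-03 m)² = 2.164e-04 m²
R_1 = (2.55×10^-8)(1380)/(2.164e-04) = 0.1626 Ω
Seg 2: A = 280 mm² = 2.800e-04 m²
R_2 = (2.55×10^-8)(1440)/(2.800e-04) = 0.1311 Ω
Seg 3: A = π(d/2)² = π(1.1900e-02 m)² = 4.449e-04 m²
R_3 = (1.68×10^-8)(2740)/(4.449e-04) = 0.1035 Ω
R_total = R_1 + R_2 + R_3 = 0.397 Ω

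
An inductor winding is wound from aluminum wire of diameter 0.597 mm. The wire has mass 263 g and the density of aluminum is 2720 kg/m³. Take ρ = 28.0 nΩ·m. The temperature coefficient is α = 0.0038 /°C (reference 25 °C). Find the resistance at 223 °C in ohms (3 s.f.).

ρ = 28.0 nΩ·m = 2.80×10^-8 Ω·m
A = π(d/2)² = π(2.9850e-04 m)² = 2.7992e-07 m²
L = m/(density·A) = 0.263/(2720×2.7992e-07) = 345.4 m
R = ρL/A = (2.80×10^-8)(345.4)/(2.7992e-07) = 34.55 Ω
R(223 °C) = 34.55 × (1 + 0.0038×198) = 60.5 Ω

60.5 Ω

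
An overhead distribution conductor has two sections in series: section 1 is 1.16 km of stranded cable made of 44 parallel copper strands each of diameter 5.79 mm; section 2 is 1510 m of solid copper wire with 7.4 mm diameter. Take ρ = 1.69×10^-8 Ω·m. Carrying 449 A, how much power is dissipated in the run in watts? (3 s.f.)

Section 1: A_strand = π(2.8950e-03)² = 2.633e-05 m²; R₁ = ρL/(N·A_s) = (1.69×10^-8)(1160)/(44×2.633e-05) = 0.01692 Ω
Section 2: A = π(d/2)² = π(3.7000e-03 m)² = 4.301e-05 m²
R₂ = (1.69×10^-8)(1510)/(4.301e-05) = 0.5933 Ω
R = R₁ + R₂ = 0.6103 Ω
P = I²R = (449)² × 0.6103 = 1.23×10^5 W

1.23×10^5 W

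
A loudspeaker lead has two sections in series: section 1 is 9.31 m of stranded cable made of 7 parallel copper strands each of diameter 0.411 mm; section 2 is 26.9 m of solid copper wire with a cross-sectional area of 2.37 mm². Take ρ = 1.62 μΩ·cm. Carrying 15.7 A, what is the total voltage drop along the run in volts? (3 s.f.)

5.44 V

ρ = 1.62 μΩ·cm = 1.62×10^-8 Ω·m
Section 1: A_strand = π(2.0550e-04)² = 1.327e-07 m²; R₁ = ρL/(N·A_s) = (1.62×10^-8)(9.31)/(7×1.327e-07) = 0.1624 Ω
Section 2: A = 2.37 mm² = 2.370e-06 m²
R₂ = (1.62×10^-8)(26.9)/(2.370e-06) = 0.1839 Ω
R = R₁ + R₂ = 0.3463 Ω
V = IR = 15.7 × 0.3463 = 5.44 V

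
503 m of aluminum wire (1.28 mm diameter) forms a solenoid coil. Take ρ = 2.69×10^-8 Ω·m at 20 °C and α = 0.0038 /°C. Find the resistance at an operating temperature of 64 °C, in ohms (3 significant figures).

12.3 Ω

A = π(d/2)² = π(6.4000e-04 m)² = 1.287e-06 m²
R₍20°C₎ = ρL/A = (2.69×10^-8)(503)/(1.287e-06) = 10.52 Ω
R = R₀(1 + αΔT) = 10.52(1 + 0.0038×44) = 12.3 Ω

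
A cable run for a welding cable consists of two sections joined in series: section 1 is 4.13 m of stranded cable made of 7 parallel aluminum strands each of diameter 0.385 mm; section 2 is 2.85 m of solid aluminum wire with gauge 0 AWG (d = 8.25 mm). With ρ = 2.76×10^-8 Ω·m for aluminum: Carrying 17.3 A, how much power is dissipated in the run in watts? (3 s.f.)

Section 1: A_strand = π(1.9250e-04)² = 1.164e-07 m²; R₁ = ρL/(N·A_s) = (2.76×10^-8)(4.13)/(7×1.164e-07) = 0.1399 Ω
Section 2: A = π(8.25/2 mm)² = π(4.1250e-03 m)² = 5.346e-05 m²
R₂ = (2.76×10^-8)(2.85)/(5.346e-05) = 0.001471 Ω
R = R₁ + R₂ = 0.1413 Ω
P = I²R = (17.3)² × 0.1413 = 42.3 W

42.3 W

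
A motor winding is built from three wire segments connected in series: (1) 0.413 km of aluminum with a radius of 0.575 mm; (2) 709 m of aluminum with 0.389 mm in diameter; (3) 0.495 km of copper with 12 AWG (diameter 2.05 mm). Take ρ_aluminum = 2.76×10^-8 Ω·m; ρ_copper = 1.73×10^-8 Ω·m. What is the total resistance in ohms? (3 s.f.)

Seg 1: A = πr² = π(5.7500e-04 m)² = 1.039e-06 m²
R_1 = (2.76×10^-8)(413)/(1.039e-06) = 10.97 Ω
Seg 2: A = π(d/2)² = π(1.9450e-04 m)² = 1.188e-07 m²
R_2 = (2.76×10^-8)(709)/(1.188e-07) = 164.7 Ω
Seg 3: A = π(2.05/2 mm)² = π(1.0250e-03 m)² = 3.301e-06 m²
R_3 = (1.73×10^-8)(495)/(3.301e-06) = 2.595 Ω
R_total = R_1 + R_2 + R_3 = 178 Ω

178 Ω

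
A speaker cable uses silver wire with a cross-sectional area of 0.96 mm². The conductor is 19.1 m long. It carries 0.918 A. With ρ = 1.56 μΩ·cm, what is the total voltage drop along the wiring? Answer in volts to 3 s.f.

ρ = 1.56 μΩ·cm = 1.56×10^-8 Ω·m
A = 0.96 mm² = 9.600e-07 m²
R = ρL/A = (1.56×10^-8)(19.1)/(9.600e-07) = 0.3104 Ω
V = IR = 0.918 × 0.3104 = 0.285 V

0.285 V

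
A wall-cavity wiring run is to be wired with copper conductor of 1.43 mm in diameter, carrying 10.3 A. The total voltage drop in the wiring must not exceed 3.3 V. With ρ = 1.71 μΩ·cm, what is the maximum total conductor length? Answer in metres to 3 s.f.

30.1 m

ρ = 1.71 μΩ·cm = 1.71×10^-8 Ω·m
A = π(d/2)² = π(7.1500e-04 m)² = 1.606e-06 m²
L_max = V_max·A/(1·ρI) = (3.3)(1.606e-06)/(1.71×10^-8×10.3) = 30.1 m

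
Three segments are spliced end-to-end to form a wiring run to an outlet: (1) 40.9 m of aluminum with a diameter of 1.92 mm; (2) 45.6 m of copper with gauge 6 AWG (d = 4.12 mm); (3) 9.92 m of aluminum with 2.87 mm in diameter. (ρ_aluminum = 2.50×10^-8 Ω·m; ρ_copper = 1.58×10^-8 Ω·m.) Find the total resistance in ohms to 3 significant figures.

0.446 Ω

Seg 1: A = π(d/2)² = π(9.6000e-04 m)² = 2.895e-06 m²
R_1 = (2.50×10^-8)(40.9)/(2.895e-06) = 0.3532 Ω
Seg 2: A = π(4.12/2 mm)² = π(2.0600e-03 m)² = 1.333e-05 m²
R_2 = (1.58×10^-8)(45.6)/(1.333e-05) = 0.05404 Ω
Seg 3: A = π(d/2)² = π(1.4350e-03 m)² = 6.469e-06 m²
R_3 = (2.50×10^-8)(9.92)/(6.469e-06) = 0.03834 Ω
R_total = R_1 + R_2 + R_3 = 0.446 Ω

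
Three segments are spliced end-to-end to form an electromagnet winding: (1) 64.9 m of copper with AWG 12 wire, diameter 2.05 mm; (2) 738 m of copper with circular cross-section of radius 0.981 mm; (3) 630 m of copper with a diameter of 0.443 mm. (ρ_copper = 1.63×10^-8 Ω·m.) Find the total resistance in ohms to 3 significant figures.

70.9 Ω

Seg 1: A = π(2.05/2 mm)² = π(1.0250e-03 m)² = 3.301e-06 m²
R_1 = (1.63×10^-8)(64.9)/(3.301e-06) = 0.3205 Ω
Seg 2: A = πr² = π(9.8100e-04 m)² = 3.023e-06 m²
R_2 = (1.63×10^-8)(738)/(3.023e-06) = 3.979 Ω
Seg 3: A = π(d/2)² = π(2.2150e-04 m)² = 1.541e-07 m²
R_3 = (1.63×10^-8)(630)/(1.541e-07) = 66.62 Ω
R_total = R_1 + R_2 + R_3 = 70.9 Ω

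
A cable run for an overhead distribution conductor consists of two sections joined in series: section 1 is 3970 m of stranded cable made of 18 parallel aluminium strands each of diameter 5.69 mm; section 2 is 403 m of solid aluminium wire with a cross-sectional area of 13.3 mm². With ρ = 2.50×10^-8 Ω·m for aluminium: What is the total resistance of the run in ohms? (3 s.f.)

0.974 Ω

Section 1: A_strand = π(2.8450e-03)² = 2.543e-05 m²; R₁ = ρL/(N·A_s) = (2.50×10^-8)(3970)/(18×2.543e-05) = 0.2168 Ω
Section 2: A = 13.3 mm² = 1.330e-05 m²
R₂ = (2.50×10^-8)(403)/(1.330e-05) = 0.7575 Ω
R = R₁ + R₂ = 0.974 Ω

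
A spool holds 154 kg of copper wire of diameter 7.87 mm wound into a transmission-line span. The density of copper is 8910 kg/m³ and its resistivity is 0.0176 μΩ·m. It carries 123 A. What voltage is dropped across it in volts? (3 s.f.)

ρ = 0.0176 μΩ·m = 1.76×10^-8 Ω·m
A = π(d/2)² = π(3.9350e-03 m)² = 4.8645e-05 m²
L = m/(density·A) = 154/(8910×4.8645e-05) = 355.3 m
R = ρL/A = (1.76×10^-8)(355.3)/(4.8645e-05) = 0.1286 Ω
V = IR = 123 × 0.1286 = 15.8 V

15.8 V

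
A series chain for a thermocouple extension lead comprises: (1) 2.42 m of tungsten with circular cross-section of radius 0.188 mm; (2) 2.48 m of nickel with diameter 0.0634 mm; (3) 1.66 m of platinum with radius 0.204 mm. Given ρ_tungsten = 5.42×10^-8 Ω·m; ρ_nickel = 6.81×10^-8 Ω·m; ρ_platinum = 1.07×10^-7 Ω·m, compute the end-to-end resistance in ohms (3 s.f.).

56.0 Ω

Seg 1: A = πr² = π(1.8800e-04 m)² = 1.110e-07 m²
R_1 = (5.42×10^-8)(2.42)/(1.110e-07) = 1.181 Ω
Seg 2: A = π(d/2)² = π(3.1700e-05 m)² = 3.157e-09 m²
R_2 = (6.81×10^-8)(2.48)/(3.157e-09) = 53.5 Ω
Seg 3: A = πr² = π(2.0400e-04 m)² = 1.307e-07 m²
R_3 = (1.07×10^-7)(1.66)/(1.307e-07) = 1.359 Ω
R_total = R_1 + R_2 + R_3 = 56.0 Ω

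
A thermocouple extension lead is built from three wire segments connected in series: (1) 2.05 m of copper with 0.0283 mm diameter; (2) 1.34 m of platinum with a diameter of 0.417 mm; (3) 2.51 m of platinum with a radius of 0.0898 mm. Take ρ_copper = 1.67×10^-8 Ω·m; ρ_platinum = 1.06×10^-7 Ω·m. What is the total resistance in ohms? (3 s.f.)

Seg 1: A = π(d/2)² = π(1.4150e-05 m)² = 6.290e-10 m²
R_1 = (1.67×10^-8)(2.05)/(6.290e-10) = 54.43 Ω
Seg 2: A = π(d/2)² = π(2.0850e-04 m)² = 1.366e-07 m²
R_2 = (1.06×10^-7)(1.34)/(1.366e-07) = 1.04 Ω
Seg 3: A = πr² = π(8.9800e-05 m)² = 2.533e-08 m²
R_3 = (1.06×10^-7)(2.51)/(2.533e-08) = 10.5 Ω
R_total = R_1 + R_2 + R_3 = 66.0 Ω

66.0 Ω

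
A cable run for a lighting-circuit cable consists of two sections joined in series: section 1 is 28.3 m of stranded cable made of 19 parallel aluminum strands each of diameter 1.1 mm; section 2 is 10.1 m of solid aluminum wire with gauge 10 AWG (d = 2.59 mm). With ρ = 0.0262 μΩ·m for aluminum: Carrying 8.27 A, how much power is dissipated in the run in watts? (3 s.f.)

6.24 W

ρ = 0.0262 μΩ·m = 2.62×10^-8 Ω·m
Section 1: A_strand = π(5.5000e-04)² = 9.503e-07 m²; R₁ = ρL/(N·A_s) = (2.62×10^-8)(28.3)/(19×9.503e-07) = 0.04106 Ω
Section 2: A = π(2.59/2 mm)² = π(1.2950e-03 m)² = 5.269e-06 m²
R₂ = (2.62×10^-8)(10.1)/(5.269e-06) = 0.05023 Ω
R = R₁ + R₂ = 0.09129 Ω
P = I²R = (8.27)² × 0.09129 = 6.24 W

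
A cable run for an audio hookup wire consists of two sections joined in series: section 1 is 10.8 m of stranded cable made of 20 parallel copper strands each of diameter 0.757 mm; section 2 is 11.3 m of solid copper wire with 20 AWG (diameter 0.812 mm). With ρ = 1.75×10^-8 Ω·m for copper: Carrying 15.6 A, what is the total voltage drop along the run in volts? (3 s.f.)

6.28 V

Section 1: A_strand = π(3.7850e-04)² = 4.501e-07 m²; R₁ = ρL/(N·A_s) = (1.75×10^-8)(10.8)/(20×4.501e-07) = 0.021 Ω
Section 2: A = π(0.812/2 mm)² = π(4.0600e-04 m)² = 5.178e-07 m²
R₂ = (1.75×10^-8)(11.3)/(5.178e-07) = 0.3819 Ω
R = R₁ + R₂ = 0.4029 Ω
V = IR = 15.6 × 0.4029 = 6.28 V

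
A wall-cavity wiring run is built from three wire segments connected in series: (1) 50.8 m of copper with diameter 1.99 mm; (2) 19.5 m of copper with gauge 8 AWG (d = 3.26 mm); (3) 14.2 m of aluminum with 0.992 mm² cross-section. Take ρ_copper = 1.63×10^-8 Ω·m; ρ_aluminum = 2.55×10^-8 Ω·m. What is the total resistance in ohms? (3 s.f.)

Seg 1: A = π(d/2)² = π(9.9500e-04 m)² = 3.110e-06 m²
R_1 = (1.63×10^-8)(50.8)/(3.110e-06) = 0.2662 Ω
Seg 2: A = π(3.26/2 mm)² = π(1.6300e-03 m)² = 8.347e-06 m²
R_2 = (1.63×10^-8)(19.5)/(8.347e-06) = 0.03808 Ω
Seg 3: A = 0.992 mm² = 9.920e-07 m²
R_3 = (2.55×10^-8)(14.2)/(9.920e-07) = 0.365 Ω
R_total = R_1 + R_2 + R_3 = 0.669 Ω

0.669 Ω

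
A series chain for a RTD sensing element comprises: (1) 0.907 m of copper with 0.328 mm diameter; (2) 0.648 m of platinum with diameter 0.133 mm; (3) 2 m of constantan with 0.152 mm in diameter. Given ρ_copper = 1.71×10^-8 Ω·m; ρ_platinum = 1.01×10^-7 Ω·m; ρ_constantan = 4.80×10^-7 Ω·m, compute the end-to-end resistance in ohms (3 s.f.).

Seg 1: A = π(d/2)² = π(1.6400e-04 m)² = 8.450e-08 m²
R_1 = (1.71×10^-8)(0.907)/(8.450e-08) = 0.1836 Ω
Seg 2: A = π(d/2)² = π(6.6500e-05 m)² = 1.389e-08 m²
R_2 = (1.01×10^-7)(0.648)/(1.389e-08) = 4.711 Ω
Seg 3: A = π(d/2)² = π(7.6000e-05 m)² = 1.815e-08 m²
R_3 = (4.80×10^-7)(2)/(1.815e-08) = 52.9 Ω
R_total = R_1 + R_2 + R_3 = 57.8 Ω

57.8 Ω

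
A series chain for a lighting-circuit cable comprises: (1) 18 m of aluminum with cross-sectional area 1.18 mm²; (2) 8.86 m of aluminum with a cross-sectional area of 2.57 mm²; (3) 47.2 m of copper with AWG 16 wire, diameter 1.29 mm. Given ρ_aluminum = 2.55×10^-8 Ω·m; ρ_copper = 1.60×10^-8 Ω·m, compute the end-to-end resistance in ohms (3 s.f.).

1.05 Ω

Seg 1: A = 1.18 mm² = 1.180e-06 m²
R_1 = (2.55×10^-8)(18)/(1.180e-06) = 0.389 Ω
Seg 2: A = 2.57 mm² = 2.570e-06 m²
R_2 = (2.55×10^-8)(8.86)/(2.570e-06) = 0.08791 Ω
Seg 3: A = π(1.29/2 mm)² = π(6.4500e-04 m)² = 1.307e-06 m²
R_3 = (1.60×10^-8)(47.2)/(1.307e-06) = 0.5778 Ω
R_total = R_1 + R_2 + R_3 = 1.05 Ω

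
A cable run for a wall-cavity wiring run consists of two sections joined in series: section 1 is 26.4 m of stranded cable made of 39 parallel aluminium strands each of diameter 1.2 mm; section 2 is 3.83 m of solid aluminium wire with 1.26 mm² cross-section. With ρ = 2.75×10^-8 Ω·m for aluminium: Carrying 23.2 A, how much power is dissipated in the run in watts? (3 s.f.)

53.9 W

Section 1: A_strand = π(6.0000e-04)² = 1.131e-06 m²; R₁ = ρL/(N·A_s) = (2.75×10^-8)(26.4)/(39×1.131e-06) = 0.01646 Ω
Section 2: A = 1.26 mm² = 1.260e-06 m²
R₂ = (2.75×10^-8)(3.83)/(1.260e-06) = 0.08359 Ω
R = R₁ + R₂ = 0.1001 Ω
P = I²R = (23.2)² × 0.1001 = 53.9 W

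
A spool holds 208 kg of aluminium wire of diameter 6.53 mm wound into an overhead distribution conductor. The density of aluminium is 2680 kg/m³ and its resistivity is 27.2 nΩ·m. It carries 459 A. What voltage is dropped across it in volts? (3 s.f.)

ρ = 27.2 nΩ·m = 2.72×10^-8 Ω·m
A = π(d/2)² = π(3.2650e-03 m)² = 3.3490e-05 m²
L = m/(density·A) = 208/(2680×3.3490e-05) = 2317 m
R = ρL/A = (2.72×10^-8)(2317)/(3.3490e-05) = 1.882 Ω
V = IR = 459 × 1.882 = 864 V

864 V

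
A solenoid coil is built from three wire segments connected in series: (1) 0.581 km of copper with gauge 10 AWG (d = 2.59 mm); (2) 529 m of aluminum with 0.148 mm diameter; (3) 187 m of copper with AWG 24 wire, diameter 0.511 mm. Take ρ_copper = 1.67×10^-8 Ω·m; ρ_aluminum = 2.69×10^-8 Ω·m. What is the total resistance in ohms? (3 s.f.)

844 Ω

Seg 1: A = π(2.59/2 mm)² = π(1.2950e-03 m)² = 5.269e-06 m²
R_1 = (1.67×10^-8)(581)/(5.269e-06) = 1.842 Ω
Seg 2: A = π(d/2)² = π(7.4000e-05 m)² = 1.720e-08 m²
R_2 = (2.69×10^-8)(529)/(1.720e-08) = 827.2 Ω
Seg 3: A = π(0.511/2 mm)² = π(2.5550e-04 m)² = 2.051e-07 m²
R_3 = (1.67×10^-8)(187)/(2.051e-07) = 15.23 Ω
R_total = R_1 + R_2 + R_3 = 844 Ω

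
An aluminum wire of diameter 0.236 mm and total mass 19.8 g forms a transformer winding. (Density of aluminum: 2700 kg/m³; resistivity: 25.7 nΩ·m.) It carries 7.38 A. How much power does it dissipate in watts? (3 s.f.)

ρ = 25.7 nΩ·m = 2.57×10^-8 Ω·m
A = π(d/2)² = π(1.1800e-04 m)² = 4.3744e-08 m²
L = m/(density·A) = 0.0198/(2700×4.3744e-08) = 167.6 m
R = ρL/A = (2.57×10^-8)(167.6)/(4.3744e-08) = 98.49 Ω
P = I²R = (7.38)² × 98.49 = 5360 W

5360 W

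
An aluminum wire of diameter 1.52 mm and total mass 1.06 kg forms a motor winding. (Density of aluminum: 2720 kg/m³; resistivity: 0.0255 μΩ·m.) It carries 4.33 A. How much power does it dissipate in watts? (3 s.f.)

56.6 W

ρ = 0.0255 μΩ·m = 2.55×10^-8 Ω·m
A = π(d/2)² = π(7.6000e-04 m)² = 1.8146e-06 m²
L = m/(density·A) = 1.06/(2720×1.8146e-06) = 214.8 m
R = ρL/A = (2.55×10^-8)(214.8)/(1.8146e-06) = 3.018 Ω
P = I²R = (4.33)² × 3.018 = 56.6 W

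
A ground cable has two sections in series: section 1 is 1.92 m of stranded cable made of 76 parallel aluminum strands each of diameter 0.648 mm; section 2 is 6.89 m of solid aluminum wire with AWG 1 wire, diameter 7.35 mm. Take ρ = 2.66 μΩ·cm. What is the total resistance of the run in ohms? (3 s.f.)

0.00636 Ω

ρ = 2.66 μΩ·cm = 2.66×10^-8 Ω·m
Section 1: A_strand = π(3.2400e-04)² = 3.298e-07 m²; R₁ = ρL/(N·A_s) = (2.66×10^-8)(1.92)/(76×3.298e-07) = 0.002038 Ω
Section 2: A = π(7.35/2 mm)² = π(3.6750e-03 m)² = 4.243e-05 m²
R₂ = (2.66×10^-8)(6.89)/(4.243e-05) = 0.00432 Ω
R = R₁ + R₂ = 0.00636 Ω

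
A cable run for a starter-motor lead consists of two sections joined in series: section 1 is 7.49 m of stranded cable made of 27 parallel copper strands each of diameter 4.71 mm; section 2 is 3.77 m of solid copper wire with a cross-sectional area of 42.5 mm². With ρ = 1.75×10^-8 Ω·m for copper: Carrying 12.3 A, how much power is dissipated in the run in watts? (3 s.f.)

Section 1: A_strand = π(2.3550e-03)² = 1.742e-05 m²; R₁ = ρL/(N·A_s) = (1.75×10^-8)(7.49)/(27×1.742e-05) = 2.786×10^-4 Ω
Section 2: A = 42.5 mm² = 4.250e-05 m²
R₂ = (1.75×10^-8)(3.77)/(4.250e-05) = 0.001552 Ω
R = R₁ + R₂ = 0.001831 Ω
P = I²R = (12.3)² × 0.001831 = 0.277 W

0.277 W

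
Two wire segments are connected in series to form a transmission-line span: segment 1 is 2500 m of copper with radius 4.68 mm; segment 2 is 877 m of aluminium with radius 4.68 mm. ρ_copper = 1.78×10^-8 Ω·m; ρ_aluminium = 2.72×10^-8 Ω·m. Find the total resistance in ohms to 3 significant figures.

0.993 Ω

Segment 1: A = πr² = π(4.6800e-03 m)² = 6.881e-05 m²
R₁ = ρL/A = (1.78×10^-8)(2500)/(6.881e-05) = 0.6467 Ω
R₂ = (2.72×10^-8)(877)/(6.881e-05) = 0.3467 Ω
R = R₁ + R₂ = 0.993 Ω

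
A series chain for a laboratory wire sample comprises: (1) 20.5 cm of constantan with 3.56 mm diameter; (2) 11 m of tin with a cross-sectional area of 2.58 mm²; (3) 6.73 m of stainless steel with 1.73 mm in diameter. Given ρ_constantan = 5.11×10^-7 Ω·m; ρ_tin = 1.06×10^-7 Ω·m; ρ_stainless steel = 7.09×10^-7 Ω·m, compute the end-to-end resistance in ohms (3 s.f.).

Seg 1: A = π(d/2)² = π(1.7800e-03 m)² = 9.954e-06 m²
R_1 = (5.11×10^-7)(0.205)/(9.954e-06) = 0.01052 Ω
Seg 2: A = 2.58 mm² = 2.580e-06 m²
R_2 = (1.06×10^-7)(11)/(2.580e-06) = 0.4519 Ω
Seg 3: A = π(d/2)² = π(8.6500e-04 m)² = 2.351e-06 m²
R_3 = (7.09×10^-7)(6.73)/(2.351e-06) = 2.03 Ω
R_total = R_1 + R_2 + R_3 = 2.49 Ω

2.49 Ω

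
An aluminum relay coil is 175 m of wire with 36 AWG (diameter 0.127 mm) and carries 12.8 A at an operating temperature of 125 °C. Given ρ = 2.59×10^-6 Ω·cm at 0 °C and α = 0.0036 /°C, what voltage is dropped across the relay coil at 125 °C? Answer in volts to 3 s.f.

6640 V

ρ = 2.59×10^-6 Ω·cm = 2.59×10^-8 Ω·m
A = π(0.127/2 mm)² = π(6.3500e-05 m)² = 1.267e-08 m²
R₍0₎ = ρL/A = (2.59×10^-8)(175)/(1.267e-08) = 357.8 Ω
R₍125₎ = R₍0₎(1 + αΔT) = 357.8 × (1 + 0.0036×125) = 518.8 Ω
V = IR = 12.8 × 518.8 = 6640 V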